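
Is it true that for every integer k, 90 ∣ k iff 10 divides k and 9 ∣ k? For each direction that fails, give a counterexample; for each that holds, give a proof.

The biconditional holds.

[⇒] If 90 ∣ k, write k = 90q. Since 90 = 9·10, k = 10·(9q), so 10 ∣ k; and since 90 = 10·9, k = 9·(10q), so 9 ∣ k.

[⇐] Suppose 10 ∣ k and 9 ∣ k. Any common multiple of 10 and 9 is a multiple of their lcm; here gcd(10, 9) = 1, so lcm(10, 9) = 10·9 = 90, so 90 ∣ k.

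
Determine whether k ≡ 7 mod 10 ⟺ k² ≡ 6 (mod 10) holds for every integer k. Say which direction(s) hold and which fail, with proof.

Both directions fail.

(⟹) This fails: take k = 7. Then 7 ≡ 7 (mod 10), but 7² = 49 ≡ 9 (mod 10), not 6.

(⟸) This fails: take k = 4. Then 4² = 16 ≡ 6 (mod 10), yet 4 ≡ 4 (mod 10), not 7.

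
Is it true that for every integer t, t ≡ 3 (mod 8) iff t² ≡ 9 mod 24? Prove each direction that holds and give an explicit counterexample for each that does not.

(⇒) fails and (⇐) fails.

Forward direction. This fails: take t = 11. Then 11 ≡ 3 (mod 8), but 11² = 121 ≡ 1 (mod 24), not 9.

Converse. This fails: take t = 9. Then 9² = 81 ≡ 9 (mod 24), yet 9 ≡ 1 (mod 8), not 3.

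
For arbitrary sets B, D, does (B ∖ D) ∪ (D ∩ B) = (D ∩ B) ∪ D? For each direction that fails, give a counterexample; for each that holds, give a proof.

Both inclusions fail.

(⊆) This inclusion fails. Take B = {1}, D = ∅; then 1 ∈ (B ∖ D) ∪ (D ∩ B) but 1 ∉ (D ∩ B) ∪ D.

(⊇) This inclusion fails. Take B = ∅, D = {1}; then 1 ∈ (D ∩ B) ∪ D but 1 ∉ (B ∖ D) ∪ (D ∩ B).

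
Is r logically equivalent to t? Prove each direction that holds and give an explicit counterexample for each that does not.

(⇒) fails and (⇐) fails.

[⇒] This fails. Under t = F, r = T, the left side is true but the right side is false.

[⇐] This fails. Under t = T, r = F, the left side is false but the right side is true.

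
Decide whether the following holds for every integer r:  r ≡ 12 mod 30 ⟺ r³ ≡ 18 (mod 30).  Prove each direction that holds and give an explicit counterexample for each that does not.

Both directions hold; the statement is true.

(⟸) Suppose r³ ≡ 18 (mod 30). The only residue r in {0, …, 29} with r³ ≡ 18 (mod 30) is r = 12, so r ≡ 12 (mod 30).

(⟹) Suppose r ≡ 12 mod 30. Write r = 30j + 12. Then (30j + 12)³ = 27000j³ + 32400j² + 12960j + 1728 = 30(900j³ + 1080j² + 432j + 57) + 18, so r³ ≡ 18 (mod 30).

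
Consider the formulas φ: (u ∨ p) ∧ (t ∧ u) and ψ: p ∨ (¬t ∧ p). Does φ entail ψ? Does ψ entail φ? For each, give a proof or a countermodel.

(⇒) fails and (⇐) fails.

(⟹) This fails. Under u = T, p = F, t = T, the left side is true but the right side is false.

(⟸) This fails. Under u = F, p = T, t = F, the left side is false but the right side is true.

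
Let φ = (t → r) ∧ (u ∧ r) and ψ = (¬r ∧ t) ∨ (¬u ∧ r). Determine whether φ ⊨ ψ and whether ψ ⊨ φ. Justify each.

Forward direction. This fails. Under u = T, t = F, r = T, the left side is true but the right side is false.

Converse. This fails. Under u = F, t = T, r = F, the left side is false but the right side is true.

Both directions fail.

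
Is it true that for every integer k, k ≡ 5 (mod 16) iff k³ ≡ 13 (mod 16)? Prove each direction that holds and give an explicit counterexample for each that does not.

Both implications hold.

(⇒) Suppose k ≡ 5 (mod 16). Write k = 16j + 5. Then (16j + 5)³ = 4096j³ + 3840j² + 1200j + 125 = 16(256j³ + 240j² + 75j + 7) + 13, so k³ ≡ 13 (mod 16).

(⇐) Conversely, suppose k³ ≡ 13 (mod 16). The only residue r in {0, …, 15} with r³ ≡ 13 (mod 16) is r = 5, so k ≡ 5 (mod 16).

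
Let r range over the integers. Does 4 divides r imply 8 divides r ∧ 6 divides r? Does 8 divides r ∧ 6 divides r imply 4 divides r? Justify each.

Forward direction. This fails: take r = 4. Certainly 4 ∣ 4, but 8 ∤ 4.

Converse. Suppose 8 ∣ r and 6 ∣ r. Any common multiple of 8 and 6 is a multiple of their lcm; here lcm(8, 6) = 8·6/gcd(8, 6) = 48/2 = 24, so 24 ∣ r. Since 4 ∣ 24, it follows that 4 ∣ r.

Only the reverse direction holds.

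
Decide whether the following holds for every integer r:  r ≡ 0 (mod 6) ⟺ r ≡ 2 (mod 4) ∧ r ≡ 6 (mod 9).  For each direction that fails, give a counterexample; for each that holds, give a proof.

Not equivalent: only (⇐) holds.

(→) This fails: r = 0 gives 0 ≡ 0 (mod 6) but 0 ≡ 0 (mod 4), so the conjunction on the right does not hold.

(←) Conversely, if r ≡ 2 (mod 4) and r ≡ 6 (mod 9), then by the Chinese remainder theorem r ≡ 6 (mod 36). Since 6 ≡ 0 (mod 6) and 6 ∣ 36, we get r ≡ 0 (mod 6).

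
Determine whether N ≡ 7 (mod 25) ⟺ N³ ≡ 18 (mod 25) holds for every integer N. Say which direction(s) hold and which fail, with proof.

[⇐] Suppose N³ ≡ 18 (mod 25). The only residue r in {0, …, 24} with r³ ≡ 18 (mod 25) is r = 7, so N ≡ 7 (mod 25).

[⇒] Suppose N ≡ 7 (mod 25). Write N = 25j + 7. Then (25j + 7)³ = 15625j³ + 13125j² + 3675j + 343 = 25(625j³ + 525j² + 147j + 13) + 18, so N³ ≡ 18 (mod 25).

Both directions hold; the statement is true.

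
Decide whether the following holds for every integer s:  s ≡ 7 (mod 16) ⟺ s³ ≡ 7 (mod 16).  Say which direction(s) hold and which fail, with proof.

The biconditional holds.

[⇒] Suppose s ≡ 7 (mod 16). Write s = 16j + 7. Then (16j + 7)³ = 4096j³ + 5376j² + 2352j + 343 = 16(256j³ + 336j² + 147j + 21) + 7, so s³ ≡ 7 (mod 16).

[⇐] Conversely, suppose s³ ≡ 7 (mod 16). The only residue r in {0, …, 15} with r³ ≡ 7 (mod 16) is r = 7, so s ≡ 7 (mod 16).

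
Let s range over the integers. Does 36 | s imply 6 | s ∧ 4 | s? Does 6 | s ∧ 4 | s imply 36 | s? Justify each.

[⇒] If 36 ∣ s, write s = 36q. Since 36 = 6·6, s = 6·(6q), so 6 ∣ s; and since 36 = 9·4, s = 4·(9q), so 4 ∣ s.

[⇐] This fails: take s = 12. Both 6 ∣ 12 and 4 ∣ 12, yet 12 is not a multiple of 36 (since 12 = 0·36 + 12), so 36 ∤ 12.

(⇒) holds; (⇐) fails.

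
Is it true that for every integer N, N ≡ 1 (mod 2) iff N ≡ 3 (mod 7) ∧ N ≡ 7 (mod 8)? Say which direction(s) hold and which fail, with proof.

(→) This fails: N = 1 gives 1 ≡ 1 (mod 2) but 1 ≡ 1 (mod 7), so the conjunction on the right does not hold.

(←) Conversely, if N ≡ 3 (mod 7) and N ≡ 7 (mod 8), then by the Chinese remainder theorem N ≡ 31 (mod 56). Since 31 ≡ 1 (mod 2) and 2 ∣ 56, we get N ≡ 1 (mod 2).

The forward direction fails; the converse holds.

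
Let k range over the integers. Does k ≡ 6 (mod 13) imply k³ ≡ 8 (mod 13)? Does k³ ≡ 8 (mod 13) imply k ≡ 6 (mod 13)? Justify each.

The forward direction holds; the converse fails.

(←) This fails: take k = 2. Then 2³ = 8 ≡ 8 (mod 13), yet 2 ≡ 2 (mod 13), not 6.

(→) Suppose k ≡ 6 (mod 13). Write k = 13j + 6. Then (13j + 6)³ = 2197j³ + 3042j² + 1404j + 216 = 13(169j³ + 234j² + 108j + 16) + 8, so k³ ≡ 8 (mod 13).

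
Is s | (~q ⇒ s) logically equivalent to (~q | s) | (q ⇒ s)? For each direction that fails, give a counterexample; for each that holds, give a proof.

Forward direction. This fails. Under s = F, q = T, the left side is true but the right side is false.

Converse. This fails. Under s = F, q = F, the left side is false but the right side is true.

Both directions fail.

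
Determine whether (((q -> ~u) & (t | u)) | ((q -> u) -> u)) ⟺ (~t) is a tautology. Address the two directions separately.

(⇒) fails and (⇐) fails.

(⇒) This fails. Under u = F, q = F, t = T, the left side is true but the right side is false.

(⇐) This fails. Under u = F, q = F, t = F, the left side is false but the right side is true.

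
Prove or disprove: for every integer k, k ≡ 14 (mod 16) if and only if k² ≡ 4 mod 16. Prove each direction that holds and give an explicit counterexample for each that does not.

(→) Suppose k ≡ 14 (mod 16). Write k = 16j + 14. Then (16j + 14)² = 256j² + 448j + 196 = 16(16j² + 28j + 12) + 4, so k² ≡ 4 (mod 16).

(←) This fails: take k = 2. Then 2² = 4 ≡ 4 (mod 16), yet 2 ≡ 2 (mod 16), not 14.

Not equivalent: only (⇒) holds.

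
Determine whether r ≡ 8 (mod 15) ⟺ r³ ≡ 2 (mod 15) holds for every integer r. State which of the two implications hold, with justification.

Forward direction. Suppose r ≡ 8 (mod 15). Write r = 15j + 8. Then (15j + 8)³ = 3375j³ + 5400j² + 2880j + 512 = 15(225j³ + 360j² + 192j + 34) + 2, so r³ ≡ 2 (mod 15).

Converse. Suppose r³ ≡ 2 (mod 15). The only residue r in {0, …, 14} with r³ ≡ 2 (mod 15) is r = 8, so r ≡ 8 (mod 15).

Equivalent; both directions hold.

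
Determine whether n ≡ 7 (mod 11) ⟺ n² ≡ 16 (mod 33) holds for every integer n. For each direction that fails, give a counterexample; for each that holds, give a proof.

(⇒) fails and (⇐) fails.

Forward direction. This fails: take n = 18. Then 18 ≡ 7 (mod 11), but 18² = 324 ≡ 27 (mod 33), not 16.

Converse. This fails: take n = 4. Then 4² = 16 ≡ 16 (mod 33), yet 4 ≡ 4 (mod 11), not 7.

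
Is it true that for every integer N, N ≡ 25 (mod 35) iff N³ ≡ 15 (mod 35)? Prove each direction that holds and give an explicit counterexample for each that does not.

(⇒) holds; (⇐) fails.

(→) Suppose N ≡ 25 (mod 35). Write N = 35j + 25. Then (35j + 25)³ = 42875j³ + 91875j² + 65625j + 15625 = 35(1225j³ + 2625j² + 1875j + 446) + 15, so N³ ≡ 15 (mod 35).

(←) This fails: take N = 15. Then 15³ = 3375 ≡ 15 (mod 35), yet 15 ≡ 15 (mod 35), not 25.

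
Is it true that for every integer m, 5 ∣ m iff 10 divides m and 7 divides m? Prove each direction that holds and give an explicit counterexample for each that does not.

[⇒] This fails: take m = 5. Certainly 5 ∣ 5, but 10 ∤ 5.

[⇐] Suppose 10 ∣ m and 7 ∣ m. Any common multiple of 10 and 7 is a multiple of their lcm; here gcd(10, 7) = 1, so lcm(10, 7) = 10·7 = 70, so 70 ∣ m. Since 5 ∣ 70, it follows that 5 ∣ m.

Not equivalent: only (⇐) holds.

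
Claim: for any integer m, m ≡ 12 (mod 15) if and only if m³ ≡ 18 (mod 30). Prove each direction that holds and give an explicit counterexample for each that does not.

Forward direction. This fails: take m = 27. Then 27 ≡ 12 (mod 15), but 27³ = 19683 ≡ 3 (mod 30), not 18.

Converse. The residues r modulo 30 with r³ ≡ 18 (mod 30) are exactly {12}, and each is ≡ 12 (mod 15).

Only the converse holds.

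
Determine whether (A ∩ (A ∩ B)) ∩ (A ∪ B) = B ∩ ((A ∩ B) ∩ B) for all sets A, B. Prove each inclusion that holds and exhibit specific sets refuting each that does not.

Both inclusions hold.

(⊇) Let x ∈ B ∩ ((A ∩ B) ∩ B). Then x ∈ A ∩ B, from which x ∈ (A ∩ (A ∩ B)) ∩ (A ∪ B).

(⊆) Let x ∈ (A ∩ (A ∩ B)) ∩ (A ∪ B). Then x ∈ A ∩ B, from which x ∈ B ∩ ((A ∩ B) ∩ B).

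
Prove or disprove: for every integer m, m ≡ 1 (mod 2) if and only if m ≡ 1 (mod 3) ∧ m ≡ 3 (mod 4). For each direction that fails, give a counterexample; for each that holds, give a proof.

Forward direction. This fails: m = 1 gives 1 ≡ 1 (mod 2) but 1 ≡ 1 (mod 4), so the conjunction on the right does not hold.

Converse. If m ≡ 1 (mod 3) and m ≡ 3 (mod 4), then by the Chinese remainder theorem m ≡ 7 (mod 12). Since 7 ≡ 1 (mod 2) and 2 ∣ 12, we get m ≡ 1 (mod 2).

Only the reverse direction holds.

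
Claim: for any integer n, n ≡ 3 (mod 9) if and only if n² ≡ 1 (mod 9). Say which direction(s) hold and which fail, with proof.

(→) This fails: take n = 3. Then 3 ≡ 3 (mod 9), but 3² = 9 ≡ 0 (mod 9), not 1.

(←) This fails: take n = 1. Then 1² = 1 ≡ 1 (mod 9), yet 1 ≡ 1 (mod 9), not 3.

Both directions fail.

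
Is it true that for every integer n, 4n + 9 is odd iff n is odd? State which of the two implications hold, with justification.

(⟹) This fails: take n = 6. Then 4n + 9 = 33, which is odd, yet n = 6 is even, not odd.

(⟸) Suppose n is odd. Since 4 is even, 4n is even for every n, so 4n + 9 has the same parity as 9, which is odd. Hence 4n + 9 is odd.

Not equivalent: only (⇐) holds.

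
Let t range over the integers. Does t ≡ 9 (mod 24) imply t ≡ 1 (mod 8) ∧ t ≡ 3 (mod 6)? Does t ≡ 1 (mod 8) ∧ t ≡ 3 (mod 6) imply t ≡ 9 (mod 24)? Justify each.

Forward direction. Suppose t ≡ 9 (mod 24); write t = 24j + 9. Since 8 ∣ 24, reducing mod 8 gives t ≡ 9 ≡ 1 (mod 8); since 6 ∣ 24, reducing mod 6 gives t ≡ 9 ≡ 3 (mod 6).

Converse. If t ≡ 1 (mod 8) and t ≡ 3 (mod 6), then by the Chinese remainder theorem t ≡ 9 (mod 24). This is exactly t ≡ 9 (mod 24).

Equivalent; both directions hold.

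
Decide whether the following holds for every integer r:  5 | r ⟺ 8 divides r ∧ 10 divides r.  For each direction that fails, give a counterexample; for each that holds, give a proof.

(⇒) This fails: take r = 5. Certainly 5 ∣ 5, but 8 ∤ 5.

(⇐) Suppose 8 ∣ r and 10 ∣ r. Any common multiple of 8 and 10 is a multiple of their lcm; here lcm(8, 10) = 8·10/gcd(8, 10) = 80/2 = 40, so 40 ∣ r. Since 5 ∣ 40, it follows that 5 ∣ r.

Only the reverse direction holds.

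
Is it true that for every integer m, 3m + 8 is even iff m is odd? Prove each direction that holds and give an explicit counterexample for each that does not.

(⇒) This fails: m = 6 gives 3m + 8 = 26, which is even, but 6 is even, not odd.

(⇐) This also fails: m = 1 is odd, but 3m + 8 = 11 is odd, not even.

Neither direction holds.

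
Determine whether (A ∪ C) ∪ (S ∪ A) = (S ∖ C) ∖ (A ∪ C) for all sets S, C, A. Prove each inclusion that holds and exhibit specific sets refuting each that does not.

Only the reverse inclusion holds.

(⟹) This inclusion fails. Take S = ∅, C = {1}, A = ∅; then 1 ∈ (A ∪ C) ∪ (S ∪ A) but 1 ∉ (S ∖ C) ∖ (A ∪ C).

(⟸) Let x ∈ (S ∖ C) ∖ (A ∪ C). Then x ∈ S and x ∉ C, A, from which x ∈ (A ∪ C) ∪ (S ∪ A).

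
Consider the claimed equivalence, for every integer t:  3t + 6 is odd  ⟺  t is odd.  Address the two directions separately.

Forward direction. Suppose 3t + 6 is odd. Since 3 is odd, 3t and t have the same parity, so 3t + 6 ≡ t + 6 (mod 2). As 6 is even, 3t + 6 is odd exactly when t is odd. Thus t is odd.

Converse. Suppose t is odd; write t = 2j + 1. Then 3t + 6 = 3·(2j + 1) + 6 = 2·3j + 9, which is odd.

Both directions hold; the statement is true.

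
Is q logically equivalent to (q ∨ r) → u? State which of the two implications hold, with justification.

(⟹) This fails. Under u = F, r = F, q = T, the left side is true but the right side is false.

(⟸) This fails. Under u = F, r = F, q = F, the left side is false but the right side is true.

(⇒) fails and (⇐) fails.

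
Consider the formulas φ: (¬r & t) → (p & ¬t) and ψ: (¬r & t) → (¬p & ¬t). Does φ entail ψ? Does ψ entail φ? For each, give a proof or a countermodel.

(←) Assume the antecedent. If r is true, (¬r & t) → (p & ¬t) reduces to true regardless of the other variables. If r is false, the antecedent forces (r = F, p = F, t = F) or (r = F, p = T, t = F), and (¬r & t) → (p & ¬t) holds there. Either way (¬r & t) → (p & ¬t) holds.

(→) Assume the antecedent. If r is true, (¬r & t) → (¬p & ¬t) reduces to true regardless of the other variables. If r is false, the antecedent forces (r = F, p = F, t = F) or (r = F, p = T, t = F), and (¬r & t) → (¬p & ¬t) holds there. Either way (¬r & t) → (¬p & ¬t) holds.

The biconditional holds.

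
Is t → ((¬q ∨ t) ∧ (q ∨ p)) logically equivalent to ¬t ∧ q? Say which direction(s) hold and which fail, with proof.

Only the converse holds.

Converse. Assume the antecedent. If p is true, t → ((¬q ∨ t) ∧ (q ∨ p)) reduces to true regardless of the other variables. If p is false, the antecedent forces (p = F, t = F, q = T), and t → ((¬q ∨ t) ∧ (q ∨ p)) holds there. Either way t → ((¬q ∨ t) ∧ (q ∨ p)) holds.

Forward direction. This fails. Under p = F, t = F, q = F, the left side is true but the right side is false.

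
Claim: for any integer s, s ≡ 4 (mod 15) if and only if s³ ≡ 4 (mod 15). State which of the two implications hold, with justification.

(→) Suppose s ≡ 4 (mod 15). Write s = 15j + 4. Then (15j + 4)³ = 3375j³ + 2700j² + 720j + 64 = 15(225j³ + 180j² + 48j + 4) + 4, so s³ ≡ 4 (mod 15).

(←) Conversely, suppose s³ ≡ 4 (mod 15). The only residue r in {0, …, 14} with r³ ≡ 4 (mod 15) is r = 4, so s ≡ 4 (mod 15).

Both implications hold.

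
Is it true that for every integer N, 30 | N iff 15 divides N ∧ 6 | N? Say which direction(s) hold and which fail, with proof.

Both directions hold.

(⟸) Suppose 15 ∣ N and 6 ∣ N. Any common multiple of 15 and 6 is a multiple of their lcm; here lcm(15, 6) = 15·6/gcd(15, 6) = 90/3 = 30, so 30 ∣ N.

(⟹) If 30 ∣ N, write N = 30q. Since 30 = 2·15, N = 15·(2q), so 15 ∣ N; and since 30 = 5·6, N = 6·(5q), so 6 ∣ N.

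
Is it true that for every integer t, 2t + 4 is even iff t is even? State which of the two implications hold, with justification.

The forward direction fails; the converse holds.

(⇒) This fails: take t = 1. Then 2t + 4 = 6, which is even, yet t = 1 is odd, not even.

(⇐) Suppose t is even. Since 2 is even, 2t is even for every t, so 2t + 4 has the same parity as 4, which is even. Hence 2t + 4 is even.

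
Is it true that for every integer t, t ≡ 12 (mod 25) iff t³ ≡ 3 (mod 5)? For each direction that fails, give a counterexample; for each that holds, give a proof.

(⟸) This fails: take t = 2. Then 2³ = 8 ≡ 3 (mod 5), yet 2 ≡ 2 (mod 25), not 12.

(⟹) Suppose t ≡ 12 (mod 25). Then t³ ≡ 12³ = 1728 (mod 25), and since 5 ∣ 25, also t³ ≡ 3 (mod 5).

The forward direction holds; the converse fails.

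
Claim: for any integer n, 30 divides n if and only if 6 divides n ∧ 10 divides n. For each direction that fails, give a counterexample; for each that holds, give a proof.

[⇒] If 30 ∣ n, write n = 30q. Since 30 = 5·6, n = 6·(5q), so 6 ∣ n; and since 30 = 3·10, n = 10·(3q), so 10 ∣ n.

[⇐] Suppose 6 ∣ n and 10 ∣ n. Any common multiple of 6 and 10 is a multiple of their lcm; here lcm(6, 10) = 6·10/gcd(6, 10) = 60/2 = 30, so 30 ∣ n.

Both directions hold.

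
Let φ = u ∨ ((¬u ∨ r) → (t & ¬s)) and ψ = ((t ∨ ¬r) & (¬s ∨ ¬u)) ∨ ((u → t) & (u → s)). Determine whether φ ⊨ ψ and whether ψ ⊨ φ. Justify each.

[⇒] This fails. Under u = T, s = T, r = F, t = F, the left side is true but the right side is false.

[⇐] This fails. Under u = F, s = F, r = F, t = F, the left side is false but the right side is true.

Neither implication holds.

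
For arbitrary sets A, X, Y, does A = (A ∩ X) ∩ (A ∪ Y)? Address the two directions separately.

The sets are not equal: only the reverse inclusion holds.

Forward inclusion. This inclusion fails. Take A = {1}, X = ∅, Y = ∅; then 1 ∈ A but 1 ∉ (A ∩ X) ∩ (A ∪ Y).

Reverse inclusion. Let x ∈ (A ∩ X) ∩ (A ∪ Y). Then either x ∈ A ∩ X and x ∉ Y; or x ∈ A ∩ X ∩ Y. In each case x ∈ A, so (A ∩ X) ∩ (A ∪ Y) ⊆ A.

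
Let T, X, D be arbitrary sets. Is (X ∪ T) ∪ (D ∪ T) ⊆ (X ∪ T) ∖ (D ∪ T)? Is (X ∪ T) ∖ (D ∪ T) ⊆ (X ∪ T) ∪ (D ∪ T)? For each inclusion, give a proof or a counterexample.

(⊆) fails; (⊇) holds.

(⊆) This inclusion fails. Take T = {1}, X = ∅, D = ∅; then 1 ∈ (X ∪ T) ∪ (D ∪ T) but 1 ∉ (X ∪ T) ∖ (D ∪ T).

(⊇) Let x ∈ (X ∪ T) ∖ (D ∪ T). Then x ∈ X and x ∉ T, D, from which x ∈ (X ∪ T) ∪ (D ∪ T).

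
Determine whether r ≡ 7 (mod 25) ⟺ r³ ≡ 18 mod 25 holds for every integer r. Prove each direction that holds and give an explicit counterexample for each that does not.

[⇒] Suppose r ≡ 7 (mod 25). Write r = 25j + 7. Then (25j + 7)³ = 15625j³ + 13125j² + 3675j + 343 = 25(625j³ + 525j² + 147j + 13) + 18, so r³ ≡ 18 (mod 25).

[⇐] Conversely, suppose r³ ≡ 18 (mod 25). The only residue r in {0, …, 24} with r³ ≡ 18 (mod 25) is r = 7, so r ≡ 7 (mod 25).

Equivalent; both directions hold.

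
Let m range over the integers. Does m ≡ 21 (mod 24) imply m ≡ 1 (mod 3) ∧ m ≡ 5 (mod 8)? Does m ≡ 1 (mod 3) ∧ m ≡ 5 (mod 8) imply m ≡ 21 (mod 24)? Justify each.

(⟹) This fails: m = 21 gives 21 ≡ 21 (mod 24) but 21 ≡ 0 (mod 3), so the conjunction on the right does not hold.

(⟸) This fails: m = 13 satisfies both congruences on the right (13 ≡ 1 mod 3 and 13 ≡ 5 mod 8) yet 13 ≡ 13 (mod 24), not 21.

Both directions fail.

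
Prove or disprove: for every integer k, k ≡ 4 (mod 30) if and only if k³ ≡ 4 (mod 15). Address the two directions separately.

Only the forward implication holds.

(→) Suppose k ≡ 4 (mod 30). Then k³ ≡ 4³ = 64 (mod 30), and since 15 ∣ 30, also k³ ≡ 4 (mod 15).

(←) This fails: take k = 19. Then 19³ = 6859 ≡ 4 (mod 15), yet 19 ≡ 19 (mod 30), not 4.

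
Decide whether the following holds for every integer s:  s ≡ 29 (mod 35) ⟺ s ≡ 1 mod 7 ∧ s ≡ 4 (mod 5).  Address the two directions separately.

[⇒] Suppose s ≡ 29 (mod 35); write s = 35j + 29. Since 7 ∣ 35, reducing mod 7 gives s ≡ 29 ≡ 1 (mod 7); since 5 ∣ 35, reducing mod 5 gives s ≡ 29 ≡ 4 (mod 5).

[⇐] Conversely, if s ≡ 1 (mod 7) and s ≡ 4 (mod 5), then by the Chinese remainder theorem s ≡ 29 (mod 35). This is exactly s ≡ 29 (mod 35).

Both directions hold; the statement is true.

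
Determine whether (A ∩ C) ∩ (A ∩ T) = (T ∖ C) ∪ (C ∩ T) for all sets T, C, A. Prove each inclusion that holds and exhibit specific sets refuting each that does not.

(⊆) Let x ∈ (A ∩ C) ∩ (A ∩ T). Then x ∈ T ∩ C ∩ A, from which x ∈ (T ∖ C) ∪ (C ∩ T).

(⊇) This inclusion fails. Take T = {1}, C = ∅, A = ∅; then 1 ∈ (T ∖ C) ∪ (C ∩ T) but 1 ∉ (A ∩ C) ∩ (A ∩ T).

(⊆) holds; (⊇) fails.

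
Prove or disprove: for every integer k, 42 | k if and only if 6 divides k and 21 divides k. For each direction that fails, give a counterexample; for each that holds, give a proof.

(→) If 42 ∣ k, write k = 42q. Since 42 = 7·6, k = 6·(7q), so 6 ∣ k; and since 42 = 2·21, k = 21·(2q), so 21 ∣ k.

(←) Suppose 6 ∣ k and 21 ∣ k. Any common multiple of 6 and 21 is a multiple of their lcm; here lcm(6, 21) = 6·21/gcd(6, 21) = 126/3 = 42, so 42 ∣ k.

Both directions hold; the statement is true.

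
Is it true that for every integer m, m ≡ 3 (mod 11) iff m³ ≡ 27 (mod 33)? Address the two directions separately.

(⟹) This fails: take m = 14. Then 14 ≡ 3 (mod 11), but 14³ = 2744 ≡ 5 (mod 33), not 27.

(⟸) Conversely, the residues r modulo 33 with r³ ≡ 27 (mod 33) are exactly {3}, and each is ≡ 3 (mod 11).

Not equivalent: only (⇐) holds.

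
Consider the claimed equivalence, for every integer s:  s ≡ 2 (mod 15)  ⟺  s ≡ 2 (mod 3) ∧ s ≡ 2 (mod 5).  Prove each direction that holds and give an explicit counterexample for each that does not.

Both directions hold.

(⟹) Suppose s ≡ 2 (mod 15); write s = 15j + 2. Since 3 ∣ 15, reducing mod 3 gives s ≡ 2 (mod 3); since 5 ∣ 15, reducing mod 5 gives s ≡ 2 (mod 5).

(⟸) Conversely, if s ≡ 2 (mod 3) and s ≡ 2 (mod 5), then by the Chinese remainder theorem s ≡ 2 (mod 15). This is exactly s ≡ 2 (mod 15).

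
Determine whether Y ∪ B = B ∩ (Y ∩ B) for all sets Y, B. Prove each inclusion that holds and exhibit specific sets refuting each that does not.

Only the reverse inclusion holds.

Forward inclusion. This inclusion fails. Take Y = {1}, B = ∅; then 1 ∈ Y ∪ B but 1 ∉ B ∩ (Y ∩ B).

Reverse inclusion. Let x ∈ B ∩ (Y ∩ B). Then x ∈ Y ∩ B, from which x ∈ Y ∪ B.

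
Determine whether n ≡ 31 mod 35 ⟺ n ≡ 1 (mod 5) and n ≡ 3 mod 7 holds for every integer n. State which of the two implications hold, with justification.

The biconditional holds.

(⟸) If n ≡ 1 (mod 5) and n ≡ 3 (mod 7), then by the Chinese remainder theorem n ≡ 31 (mod 35). This is exactly n ≡ 31 (mod 35).

(⟹) Suppose n ≡ 31 (mod 35); write n = 35j + 31. Since 5 ∣ 35, reducing mod 5 gives n ≡ 31 ≡ 1 (mod 5); since 7 ∣ 35, reducing mod 7 gives n ≡ 31 ≡ 3 (mod 7).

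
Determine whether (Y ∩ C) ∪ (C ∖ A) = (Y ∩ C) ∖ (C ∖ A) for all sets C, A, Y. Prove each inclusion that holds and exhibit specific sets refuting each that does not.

(⊆) This inclusion fails. Take C = {1}, A = ∅, Y = ∅; then 1 ∈ (Y ∩ C) ∪ (C ∖ A) but 1 ∉ (Y ∩ C) ∖ (C ∖ A).

(⊇) Let x ∈ (Y ∩ C) ∖ (C ∖ A). Then x ∈ C ∩ A ∩ Y, from which x ∈ (Y ∩ C) ∪ (C ∖ A).

Only the reverse inclusion holds.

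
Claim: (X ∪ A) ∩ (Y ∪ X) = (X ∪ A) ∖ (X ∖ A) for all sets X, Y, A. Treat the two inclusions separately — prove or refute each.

(⊆) fails and (⊇) fails.

(⟹) This inclusion fails. Take X = {1}, Y = ∅, A = ∅; then 1 ∈ (X ∪ A) ∩ (Y ∪ X) but 1 ∉ (X ∪ A) ∖ (X ∖ A).

(⟸) This inclusion fails. Take X = ∅, Y = ∅, A = {1}; then 1 ∈ (X ∪ A) ∖ (X ∖ A) but 1 ∉ (X ∪ A) ∩ (Y ∪ X).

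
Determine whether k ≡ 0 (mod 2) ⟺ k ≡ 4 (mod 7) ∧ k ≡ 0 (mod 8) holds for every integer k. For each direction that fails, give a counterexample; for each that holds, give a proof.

(←) If k ≡ 4 (mod 7) and k ≡ 0 (mod 8), then by the Chinese remainder theorem k ≡ 32 (mod 56). Since 32 ≡ 0 (mod 2) and 2 ∣ 56, we get k ≡ 0 (mod 2).

(→) This fails: k = 0 gives 0 ≡ 0 (mod 2) but 0 ≡ 0 (mod 7), so the conjunction on the right does not hold.

Only the converse holds.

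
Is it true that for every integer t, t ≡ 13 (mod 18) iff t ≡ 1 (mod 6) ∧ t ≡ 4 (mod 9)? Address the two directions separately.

(⇒) Suppose t ≡ 13 (mod 18); write t = 18j + 13. Since 6 ∣ 18, reducing mod 6 gives t ≡ 13 ≡ 1 (mod 6); since 9 ∣ 18, reducing mod 9 gives t ≡ 13 ≡ 4 (mod 9).

(⇐) Conversely, if t ≡ 1 (mod 6) and t ≡ 4 (mod 9), then by the Chinese remainder theorem t ≡ 13 (mod 18). This is exactly t ≡ 13 (mod 18).

Both directions hold.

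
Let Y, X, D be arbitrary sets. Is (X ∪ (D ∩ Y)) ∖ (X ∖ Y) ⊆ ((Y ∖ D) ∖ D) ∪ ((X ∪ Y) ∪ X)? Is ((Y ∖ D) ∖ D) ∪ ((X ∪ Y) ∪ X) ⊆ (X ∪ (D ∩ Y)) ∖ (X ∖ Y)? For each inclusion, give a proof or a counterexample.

Only the forward inclusion holds.

(⊆) Let x ∈ (X ∪ (D ∩ Y)) ∖ (X ∖ Y). Then either x ∈ Y ∩ X and x ∉ D; or x ∈ Y ∩ D and x ∉ X; or x ∈ Y ∩ X ∩ D. In each case x ∈ ((Y ∖ D) ∖ D) ∪ ((X ∪ Y) ∪ X), so (X ∪ (D ∩ Y)) ∖ (X ∖ Y) ⊆ ((Y ∖ D) ∖ D) ∪ ((X ∪ Y) ∪ X).

(⊇) This inclusion fails. Take Y = {1}, X = ∅, D = ∅; then 1 ∈ ((Y ∖ D) ∖ D) ∪ ((X ∪ Y) ∪ X) but 1 ∉ (X ∪ (D ∩ Y)) ∖ (X ∖ Y).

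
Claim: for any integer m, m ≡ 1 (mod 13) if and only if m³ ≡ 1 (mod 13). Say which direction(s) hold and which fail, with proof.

Only the forward implication holds.

Converse. This fails: take m = 3. Then 3³ = 27 ≡ 1 (mod 13), yet 3 ≡ 3 (mod 13), not 1.

Forward direction. Suppose m ≡ 1 (mod 13). Write m = 13j + 1. Then (13j + 1)³ = 2197j³ + 507j² + 39j + 1 = 13(169j³ + 39j² + 3j) + 1, so m³ ≡ 1 (mod 13).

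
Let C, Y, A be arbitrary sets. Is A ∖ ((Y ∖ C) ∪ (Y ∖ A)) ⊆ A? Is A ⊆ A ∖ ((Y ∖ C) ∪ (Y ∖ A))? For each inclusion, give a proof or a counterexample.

(⟸) This inclusion fails. Take C = ∅, Y = {1}, A = {1}; then 1 ∈ A but 1 ∉ A ∖ ((Y ∖ C) ∪ (Y ∖ A)).

(⟹) Let x ∈ A ∖ ((Y ∖ C) ∪ (Y ∖ A)). Then either x ∈ A and x ∉ C, Y; or x ∈ C ∩ A and x ∉ Y; or x ∈ C ∩ Y ∩ A. In each case x ∈ A, so A ∖ ((Y ∖ C) ∪ (Y ∖ A)) ⊆ A.

The sets are not equal: only the forward inclusion holds.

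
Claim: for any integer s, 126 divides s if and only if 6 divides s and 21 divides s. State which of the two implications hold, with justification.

Not equivalent: only (⇒) holds.

(⟸) This fails: take s = 42. Both 6 ∣ 42 and 21 ∣ 42, yet 42 is not a multiple of 126 (since 42 = 0·126 + 42), so 126 ∤ 42.

(⟹) If 126 ∣ s, write s = 126q. Since 126 = 21·6, s = 6·(21q), so 6 ∣ s; and since 126 = 6·21, s = 21·(6q), so 21 ∣ s.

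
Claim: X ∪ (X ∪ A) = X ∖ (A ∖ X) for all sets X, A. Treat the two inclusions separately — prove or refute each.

Only the reverse inclusion holds.

Forward inclusion. This inclusion fails. Take X = ∅, A = {1}; then 1 ∈ X ∪ (X ∪ A) but 1 ∉ X ∖ (A ∖ X).

Reverse inclusion. Let x ∈ X ∖ (A ∖ X). Then either x ∈ X and x ∉ A; or x ∈ X ∩ A. In each case x ∈ X ∪ (X ∪ A), so X ∖ (A ∖ X) ⊆ X ∪ (X ∪ A).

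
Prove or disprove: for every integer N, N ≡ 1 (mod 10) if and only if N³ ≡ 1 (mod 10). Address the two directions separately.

(⟹) Suppose N ≡ 1 (mod 10). Write N = 10j + 1. Then (10j + 1)³ = 1000j³ + 300j² + 30j + 1 = 10(100j³ + 30j² + 3j) + 1, so N³ ≡ 1 (mod 10).

(⟸) For the converse, argue contrapositively. If N ≢ 1 (mod 10), then N is congruent to one of 0, 2, 3, 4, 5, 6, 7, 8, 9 modulo 10, and these give N³ ≡ 0, 8, 7, 4, 5, 6, 3, 2, 9 respectively — never 1.

Both implications hold.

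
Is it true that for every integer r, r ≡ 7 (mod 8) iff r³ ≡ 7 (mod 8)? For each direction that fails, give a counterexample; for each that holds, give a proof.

Both directions hold.

(→) Suppose r ≡ 7 (mod 8). Write r = 8j + 7. Then (8j + 7)³ = 512j³ + 1344j² + 1176j + 343 = 8(64j³ + 168j² + 147j + 42) + 7, so r³ ≡ 7 (mod 8).

(←) For the converse, argue contrapositively. If r ≢ 7 (mod 8), then r is congruent to one of 0, 1, 2, 3, 4, 5, 6 modulo 8, and these give r³ ≡ 0, 1, 0, 3, 0, 5, 0 respectively — never 7.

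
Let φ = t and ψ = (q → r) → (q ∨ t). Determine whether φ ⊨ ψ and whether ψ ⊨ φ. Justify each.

Not equivalent: only (⇒) holds.

(→) Assume the antecedent. If t is true, (q → r) → (q ∨ t) reduces to true regardless of the other variables. If t is false, the antecedent cannot hold. Either way (q → r) → (q ∨ t) holds.

(←) This fails. Under t = F, r = F, q = T, the left side is false but the right side is true.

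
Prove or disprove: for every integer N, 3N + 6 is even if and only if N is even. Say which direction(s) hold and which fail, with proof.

(⟹) Suppose 3N + 6 is even. Since 3 is odd, 3N and N have the same parity, so 3N + 6 ≡ N + 6 (mod 2). As 6 is even, 3N + 6 is even exactly when N is even. Thus N is even.

(⟸) Conversely, suppose N is even; write N = 2j. Then 3N + 6 = 3·(2j) + 6 = 2·3j + 6, which is even.

Both directions hold.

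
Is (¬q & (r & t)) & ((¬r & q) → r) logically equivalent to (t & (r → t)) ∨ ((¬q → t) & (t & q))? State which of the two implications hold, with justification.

(⇒) holds; (⇐) fails.

(⟹) Assume the antecedent. If r is true, the antecedent forces (r = T, q = F, t = T), and the consequent holds there. If r is false, the antecedent cannot hold. Either way the consequent holds.

(⟸) This fails. Under r = F, q = F, t = T, the left side is false but the right side is true.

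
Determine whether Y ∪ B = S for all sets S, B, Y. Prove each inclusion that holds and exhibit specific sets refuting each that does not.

(⊆) fails and (⊇) fails.

(⊆) This inclusion fails. Take S = ∅, B = {1}, Y = ∅; then 1 ∈ Y ∪ B but 1 ∉ S.

(⊇) This inclusion fails. Take S = {1}, B = ∅, Y = ∅; then 1 ∈ S but 1 ∉ Y ∪ B.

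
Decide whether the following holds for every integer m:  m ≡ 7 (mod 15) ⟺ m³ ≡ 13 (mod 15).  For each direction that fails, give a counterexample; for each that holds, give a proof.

Both directions hold.

(⇐) Suppose m³ ≡ 13 (mod 15). The only residue r in {0, …, 14} with r³ ≡ 13 (mod 15) is r = 7, so m ≡ 7 (mod 15).

(⇒) Suppose m ≡ 7 (mod 15). Write m = 15j + 7. Then (15j + 7)³ = 3375j³ + 4725j² + 2205j + 343 = 15(225j³ + 315j² + 147j + 22) + 13, so m³ ≡ 13 (mod 15).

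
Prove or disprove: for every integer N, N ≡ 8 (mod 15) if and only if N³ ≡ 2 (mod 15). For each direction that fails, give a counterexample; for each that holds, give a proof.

[⇒] Suppose N ≡ 8 (mod 15). Write N = 15j + 8. Then (15j + 8)³ = 3375j³ + 5400j² + 2880j + 512 = 15(225j³ + 360j² + 192j + 34) + 2, so N³ ≡ 2 (mod 15).

[⇐] Conversely, suppose N³ ≡ 2 (mod 15). The only residue r in {0, …, 14} with r³ ≡ 2 (mod 15) is r = 8, so N ≡ 8 (mod 15).

Equivalent; both directions hold.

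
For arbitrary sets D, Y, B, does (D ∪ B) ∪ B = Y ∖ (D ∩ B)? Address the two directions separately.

(⟹) This inclusion fails. Take D = {1}, Y = ∅, B = ∅; then 1 ∈ (D ∪ B) ∪ B but 1 ∉ Y ∖ (D ∩ B).

(⟸) This inclusion fails. Take D = ∅, Y = {1}, B = ∅; then 1 ∈ Y ∖ (D ∩ B) but 1 ∉ (D ∪ B) ∪ B.

Neither inclusion holds.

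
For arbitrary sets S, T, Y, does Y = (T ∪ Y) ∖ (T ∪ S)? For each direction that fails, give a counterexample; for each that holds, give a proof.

(⟹) This inclusion fails. Take S = {1}, T = ∅, Y = {1}; then 1 ∈ Y but 1 ∉ (T ∪ Y) ∖ (T ∪ S).

(⟸) Let x ∈ (T ∪ Y) ∖ (T ∪ S). Then x ∈ Y and x ∉ S, T, from which x ∈ Y.

The sets are not equal: only the reverse inclusion holds.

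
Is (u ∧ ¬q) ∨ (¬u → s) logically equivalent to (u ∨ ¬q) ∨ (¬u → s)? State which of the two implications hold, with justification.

(⇒) Assume the antecedent. If s is true, (u ∨ ¬q) ∨ (¬u → s) reduces to true regardless of the other variables. If s is false, the antecedent forces (q = F, s = F, u = T) or (q = T, s = F, u = T), and (u ∨ ¬q) ∨ (¬u → s) holds there. Either way (u ∨ ¬q) ∨ (¬u → s) holds.

(⇐) This fails. Under q = F, s = F, u = F, the left side is false but the right side is true.

Not equivalent: only (⇒) holds.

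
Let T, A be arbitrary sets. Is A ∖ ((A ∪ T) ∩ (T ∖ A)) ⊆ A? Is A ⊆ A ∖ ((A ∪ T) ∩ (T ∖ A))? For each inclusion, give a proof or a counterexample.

Both inclusions hold.

(⟹) Let x ∈ A ∖ ((A ∪ T) ∩ (T ∖ A)). Then either x ∈ A and x ∉ T; or x ∈ T ∩ A. In each case x ∈ A, so A ∖ ((A ∪ T) ∩ (T ∖ A)) ⊆ A.

(⟸) Let x ∈ A. Then either x ∈ A and x ∉ T; or x ∈ T ∩ A. In each case x ∈ A ∖ ((A ∪ T) ∩ (T ∖ A)), so A ⊆ A ∖ ((A ∪ T) ∩ (T ∖ A)).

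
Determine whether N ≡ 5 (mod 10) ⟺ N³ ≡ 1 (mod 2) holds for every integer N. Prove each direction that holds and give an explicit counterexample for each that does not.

Only the forward direction holds.

[⇒] Suppose N ≡ 5 (mod 10). Then N³ ≡ 5³ = 125 (mod 10), and since 2 ∣ 10, also N³ ≡ 1 (mod 2).

[⇐] This fails: take N = 1. Then 1³ = 1 ≡ 1 (mod 2), yet 1 ≡ 1 (mod 10), not 5.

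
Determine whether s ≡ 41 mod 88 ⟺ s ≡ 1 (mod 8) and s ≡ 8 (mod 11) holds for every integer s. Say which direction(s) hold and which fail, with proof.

Both directions hold; the statement is true.

(⟹) Suppose s ≡ 41 (mod 88); write s = 88j + 41. Since 8 ∣ 88, reducing mod 8 gives s ≡ 41 ≡ 1 (mod 8); since 11 ∣ 88, reducing mod 11 gives s ≡ 41 ≡ 8 (mod 11).

(⟸) Conversely, if s ≡ 1 (mod 8) and s ≡ 8 (mod 11), then by the Chinese remainder theorem s ≡ 41 (mod 88). This is exactly s ≡ 41 (mod 88).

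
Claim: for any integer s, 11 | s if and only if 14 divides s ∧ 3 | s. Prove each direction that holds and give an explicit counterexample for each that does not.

[⇒] This fails: take s = 11. Certainly 11 ∣ 11, but 14 ∤ 11.

[⇐] This fails: take s = 42. Both 14 ∣ 42 and 3 ∣ 42, yet 42 is not a multiple of 11 (since 42 = 3·11 + 9), so 11 ∤ 42.

Neither implication holds.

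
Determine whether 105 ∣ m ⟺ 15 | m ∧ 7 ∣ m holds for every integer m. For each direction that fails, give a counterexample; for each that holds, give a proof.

[⇒] If 105 ∣ m, write m = 105q. Since 105 = 7·15, m = 15·(7q), so 15 ∣ m; and since 105 = 15·7, m = 7·(15q), so 7 ∣ m.

[⇐] Suppose 15 ∣ m and 7 ∣ m. Any common multiple of 15 and 7 is a multiple of their lcm; here gcd(15, 7) = 1, so lcm(15, 7) = 15·7 = 105, so 105 ∣ m.

The biconditional holds.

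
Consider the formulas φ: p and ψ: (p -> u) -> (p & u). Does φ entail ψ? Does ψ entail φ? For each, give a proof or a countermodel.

Equivalent; both directions hold.

(⇒) Assume the antecedent. If u is true, the antecedent forces (u = T, p = T), and (p -> u) -> (p & u) holds there. If u is false, the antecedent forces (u = F, p = T), and (p -> u) -> (p & u) holds there. Either way (p -> u) -> (p & u) holds.

(⇐) Assume the antecedent. If u is true, the antecedent forces (u = T, p = T), and p holds there. If u is false, the antecedent forces (u = F, p = T), and p holds there. Either way p holds.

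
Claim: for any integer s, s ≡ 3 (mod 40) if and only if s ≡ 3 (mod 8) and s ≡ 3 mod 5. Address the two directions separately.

Forward direction. Suppose s ≡ 3 (mod 40); write s = 40j + 3. Since 8 ∣ 40, reducing mod 8 gives s ≡ 3 (mod 8); since 5 ∣ 40, reducing mod 5 gives s ≡ 3 (mod 5).

Converse. If s ≡ 3 (mod 8) and s ≡ 3 (mod 5), then by the Chinese remainder theorem s ≡ 3 (mod 40). This is exactly s ≡ 3 (mod 40).

Both implications hold.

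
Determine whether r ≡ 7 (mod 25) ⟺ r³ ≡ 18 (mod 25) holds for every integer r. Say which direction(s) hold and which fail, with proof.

Both directions hold.

(⟸) Suppose r³ ≡ 18 (mod 25). The only residue r in {0, …, 24} with r³ ≡ 18 (mod 25) is r = 7, so r ≡ 7 (mod 25).

(⟹) Suppose r ≡ 7 (mod 25). Write r = 25j + 7. Then (25j + 7)³ = 15625j³ + 13125j² + 3675j + 343 = 25(625j³ + 525j² + 147j + 13) + 18, so r³ ≡ 18 (mod 25).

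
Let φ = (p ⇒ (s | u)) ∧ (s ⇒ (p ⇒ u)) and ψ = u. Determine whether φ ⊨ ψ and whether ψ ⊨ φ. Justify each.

Not equivalent: only (⇐) holds.

(⟹) This fails. Under p = F, s = F, u = F, the left side is true but the right side is false.

(⟸) Assume the antecedent. If p is true, the antecedent forces (p = T, s = F, u = T) or (p = T, s = T, u = T), and (p ⇒ (s | u)) ∧ (s ⇒ (p ⇒ u)) holds there. If p is false, (p ⇒ (s | u)) ∧ (s ⇒ (p ⇒ u)) reduces to true regardless of the other variables. Either way (p ⇒ (s | u)) ∧ (s ⇒ (p ⇒ u)) holds.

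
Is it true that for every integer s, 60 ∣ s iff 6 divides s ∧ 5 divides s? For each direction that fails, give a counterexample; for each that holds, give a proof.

Forward direction. If 60 ∣ s, write s = 60q. Since 60 = 10·6, s = 6·(10q), so 6 ∣ s; and since 60 = 12·5, s = 5·(12q), so 5 ∣ s.

Converse. This fails: take s = 30. Both 6 ∣ 30 and 5 ∣ 30, yet 30 is not a multiple of 60 (since 30 = 0·60 + 30), so 60 ∤ 30.

(⇒) holds; (⇐) fails.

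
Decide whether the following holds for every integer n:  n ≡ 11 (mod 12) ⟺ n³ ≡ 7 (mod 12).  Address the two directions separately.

(⇒) fails and (⇐) fails.

(⇒) This fails: take n = 11. Then 11 ≡ 11 (mod 12), but 11³ = 1331 ≡ 11 (mod 12), not 7.

(⇐) This fails: take n = 7. Then 7³ = 343 ≡ 7 (mod 12), yet 7 ≡ 7 (mod 12), not 11.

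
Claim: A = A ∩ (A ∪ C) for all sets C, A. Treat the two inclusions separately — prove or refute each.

The two sets are equal.

(⊆) Let x ∈ A. Then either x ∈ A and x ∉ C; or x ∈ C ∩ A. In each case x ∈ A ∩ (A ∪ C), so A ⊆ A ∩ (A ∪ C).

(⊇) Let x ∈ A ∩ (A ∪ C). Then either x ∈ A and x ∉ C; or x ∈ C ∩ A. In each case x ∈ A, so A ∩ (A ∪ C) ⊆ A.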